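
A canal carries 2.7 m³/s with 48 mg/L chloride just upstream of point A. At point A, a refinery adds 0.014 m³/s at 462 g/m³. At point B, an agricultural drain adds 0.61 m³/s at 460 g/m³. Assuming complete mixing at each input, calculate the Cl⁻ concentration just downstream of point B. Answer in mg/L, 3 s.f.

125 mg/L

After input A: C = (2.7·48 + 0.014·462) / 2.714 = 50.14 mg/L.
After input B: C = (2.714·50.14 + 0.61·460) / 3.324 = 125.4 mg/L.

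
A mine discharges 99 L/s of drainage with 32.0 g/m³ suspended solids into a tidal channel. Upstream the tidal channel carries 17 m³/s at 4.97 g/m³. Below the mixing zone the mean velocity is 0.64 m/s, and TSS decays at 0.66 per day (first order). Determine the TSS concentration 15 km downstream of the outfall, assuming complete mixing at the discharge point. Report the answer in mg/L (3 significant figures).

4.29 mg/L

99 L/s = 0.099 m³/s.
After complete mixing, C₀ = (0.099·32 + 17·4.97) / 17.1 = 5.126 mg/L.
Travel time t = 1.5e+04 m / 0.64 m/s = 2.344e+04 s = 0.2713 d.
C = 5.126·exp(−0.66·0.2713) = 5.126·0.8361 = 4.286 mg/L.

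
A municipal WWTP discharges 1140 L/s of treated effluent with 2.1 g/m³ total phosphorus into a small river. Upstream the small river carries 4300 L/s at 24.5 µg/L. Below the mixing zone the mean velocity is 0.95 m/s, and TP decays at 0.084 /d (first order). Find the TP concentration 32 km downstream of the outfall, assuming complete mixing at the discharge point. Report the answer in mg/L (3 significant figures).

0.445 mg/L

1140 L/s = 1.14 m³/s.
4300 L/s = 4.3 m³/s.
24.5 µg/L = 0.0245 mg/L.
After complete mixing, C₀ = (1.14·2.1 + 4.3·0.0245) / 5.44 = 0.4594 mg/L.
Travel time t = 3.2e+04 m / 0.95 m/s = 3.368e+04 s = 0.3899 d.
C = 0.4594·exp(−0.084·0.3899) = 0.4594·0.9678 = 0.4446 mg/L.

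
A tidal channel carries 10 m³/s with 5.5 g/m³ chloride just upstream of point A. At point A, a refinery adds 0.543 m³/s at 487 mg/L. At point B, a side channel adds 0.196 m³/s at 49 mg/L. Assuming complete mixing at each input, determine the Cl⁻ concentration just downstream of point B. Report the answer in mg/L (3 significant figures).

After input A: C = (10·5.5 + 0.543·487) / 10.54 = 30.3 mg/L.
After input B: C = (10.54·30.3 + 0.196·49) / 10.74 = 30.64 mg/L.

30.6 mg/L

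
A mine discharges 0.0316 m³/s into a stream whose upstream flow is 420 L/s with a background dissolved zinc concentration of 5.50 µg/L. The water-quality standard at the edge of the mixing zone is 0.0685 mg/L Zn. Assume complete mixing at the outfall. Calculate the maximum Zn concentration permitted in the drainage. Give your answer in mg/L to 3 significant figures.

420 L/s = 0.42 m³/s.
5.50 µg/L = 0.0055 mg/L.
Mass balance: 0.0685·0.4516 = 0.0316·Cₑ + 0.42·0.0055.
Cₑ = (0.03093 − 0.00231) / 0.0316 = 0.9058 mg/L.

0.906 mg/L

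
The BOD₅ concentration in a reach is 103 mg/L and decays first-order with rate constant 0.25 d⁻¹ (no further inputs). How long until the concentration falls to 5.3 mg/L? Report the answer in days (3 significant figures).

11.9 d

t = ln(C₀/C)/k = ln(103/5.3)/0.25 = 2.967/0.25 = 11.87 d.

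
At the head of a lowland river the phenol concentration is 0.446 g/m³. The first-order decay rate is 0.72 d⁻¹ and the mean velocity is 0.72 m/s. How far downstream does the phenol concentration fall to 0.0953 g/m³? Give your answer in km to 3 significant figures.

From C = C₀·e^(−kt), t = ln(C₀/C)/k = ln(0.446/0.0953)/0.72 = 1.543/0.72 = 2.143 d.
Distance = v·t = 0.72 m/s × 1.852e+05 s = 1.333e+05 m = 133.3 km.

133 km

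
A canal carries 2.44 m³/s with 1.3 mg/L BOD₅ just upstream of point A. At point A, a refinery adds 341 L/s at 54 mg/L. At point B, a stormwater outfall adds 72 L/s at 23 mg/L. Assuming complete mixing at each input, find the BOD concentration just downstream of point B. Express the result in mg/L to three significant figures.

8.15 mg/L

341 L/s = 0.341 m³/s.
After input A: C = (2.44·1.3 + 0.341·54) / 2.781 = 7.762 mg/L.
72 L/s = 0.072 m³/s.
After input B: C = (2.781·7.762 + 0.072·23) / 2.853 = 8.147 mg/L.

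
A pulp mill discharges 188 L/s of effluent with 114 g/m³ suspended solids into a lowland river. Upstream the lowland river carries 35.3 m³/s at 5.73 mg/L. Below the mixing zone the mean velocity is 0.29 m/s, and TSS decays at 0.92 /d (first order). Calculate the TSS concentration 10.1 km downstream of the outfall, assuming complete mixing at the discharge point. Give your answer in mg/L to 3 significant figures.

188 L/s = 0.188 m³/s.
After complete mixing, C₀ = (0.188·114 + 35.3·5.73) / 35.49 = 6.304 mg/L.
Travel time t = 1.01e+04 m / 0.29 m/s = 3.483e+04 s = 0.4031 d.
C = 6.304·exp(−0.92·0.4031) = 6.304·0.6901 = 4.35 mg/L.

4.35 mg/L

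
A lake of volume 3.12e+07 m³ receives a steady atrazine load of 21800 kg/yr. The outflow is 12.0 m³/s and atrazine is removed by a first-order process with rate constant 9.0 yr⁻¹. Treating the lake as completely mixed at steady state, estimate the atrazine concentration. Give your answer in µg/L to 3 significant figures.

Outflow Q = 12.0 m³/s × 3.156e+07 s/yr = 3.787e+08 m³/yr.
Steady-state CSTR mass balance: W = Q·C + k·V·C, so C = W/(Q + kV).
Q + kV = 3.787e+08 + 9.0·3.12e+07 = 6.595e+08 m³/yr.
C = 21800/6.595e+08 = 3.306e-05 kg/m³ = 0.03306 mg/L = 33.06 µg/L.

33.1 µg/L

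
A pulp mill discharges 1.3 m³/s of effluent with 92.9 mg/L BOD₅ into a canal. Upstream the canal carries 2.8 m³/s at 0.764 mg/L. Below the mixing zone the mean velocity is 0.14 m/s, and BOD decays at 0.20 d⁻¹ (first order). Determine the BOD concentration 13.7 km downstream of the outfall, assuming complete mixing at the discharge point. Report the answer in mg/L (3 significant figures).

23.9 mg/L

After complete mixing, C₀ = (1.3·92.9 + 2.8·0.764) / 4.1 = 29.98 mg/L.
Travel time t = 1.37e+04 m / 0.14 m/s = 9.786e+04 s = 1.133 d.
C = 29.98·exp(−0.20·1.133) = 29.98·0.7973 = 23.9 mg/L.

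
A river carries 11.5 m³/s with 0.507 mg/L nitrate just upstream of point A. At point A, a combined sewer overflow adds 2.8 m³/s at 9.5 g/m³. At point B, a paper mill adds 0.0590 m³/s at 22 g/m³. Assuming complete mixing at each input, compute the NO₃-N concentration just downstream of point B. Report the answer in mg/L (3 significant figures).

After input A: C = (11.5·0.507 + 2.8·9.5) / 14.3 = 2.268 mg/L.
After input B: C = (14.3·2.268 + 0.059·22) / 14.36 = 2.349 mg/L.

2.35 mg/L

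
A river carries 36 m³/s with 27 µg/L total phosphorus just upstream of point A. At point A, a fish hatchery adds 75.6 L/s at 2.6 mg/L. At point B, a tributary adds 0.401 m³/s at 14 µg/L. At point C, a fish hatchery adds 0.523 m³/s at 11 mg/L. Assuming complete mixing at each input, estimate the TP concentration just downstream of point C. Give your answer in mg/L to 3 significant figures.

27 µg/L = 0.027 mg/L.
75.6 L/s = 0.0756 m³/s.
After input A: C = (36·0.027 + 0.0756·2.6) / 36.08 = 0.03239 mg/L.
14 µg/L = 0.014 mg/L.
After input B: C = (36.08·0.03239 + 0.401·0.014) / 36.48 = 0.03219 mg/L.
After input C: C = (36.48·0.03219 + 0.523·11) / 37 = 0.1872 mg/L.

0.187 mg/L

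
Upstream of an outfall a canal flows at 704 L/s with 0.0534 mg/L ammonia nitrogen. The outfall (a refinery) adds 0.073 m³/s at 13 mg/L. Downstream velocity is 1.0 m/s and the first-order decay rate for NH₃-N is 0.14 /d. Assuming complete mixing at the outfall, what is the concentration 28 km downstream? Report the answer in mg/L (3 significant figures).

704 L/s = 0.704 m³/s.
After complete mixing, C₀ = (0.073·13 + 0.704·0.0534) / 0.777 = 1.27 mg/L.
Travel time t = 2.8e+04 m / 1.0 m/s = 2.8e+04 s = 0.3241 d.
C = 1.27·exp(−0.14·0.3241) = 1.27·0.9556 = 1.213 mg/L.

1.21 mg/L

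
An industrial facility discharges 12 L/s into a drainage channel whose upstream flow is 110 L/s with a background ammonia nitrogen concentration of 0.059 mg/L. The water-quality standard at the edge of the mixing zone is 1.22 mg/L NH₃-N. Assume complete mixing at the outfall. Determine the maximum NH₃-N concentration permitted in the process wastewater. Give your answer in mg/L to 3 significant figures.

12 L/s = 0.012 m³/s.
110 L/s = 0.11 m³/s.
Mass balance: 1.22·0.122 = 0.012·Cₑ + 0.11·0.059.
Cₑ = (0.1488 − 0.00649) / 0.012 = 11.86 mg/L.

11.9 mg/L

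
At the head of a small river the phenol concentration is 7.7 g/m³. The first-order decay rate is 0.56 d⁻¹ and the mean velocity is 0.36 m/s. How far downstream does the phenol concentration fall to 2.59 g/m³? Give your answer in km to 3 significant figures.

From C = C₀·e^(−kt), t = ln(C₀/C)/k = ln(7.7/2.59)/0.56 = 1.09/0.56 = 1.946 d.
Distance = v·t = 0.36 m/s × 1.681e+05 s = 6.052e+04 m = 60.52 km.

60.5 km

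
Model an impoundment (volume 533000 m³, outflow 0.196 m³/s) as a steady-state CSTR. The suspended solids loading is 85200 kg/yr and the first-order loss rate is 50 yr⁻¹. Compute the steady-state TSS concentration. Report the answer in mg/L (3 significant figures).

Outflow Q = 0.196 m³/s × 3.156e+07 s/yr = 6.185e+06 m³/yr.
Steady-state CSTR mass balance: W = Q·C + k·V·C, so C = W/(Q + kV).
Q + kV = 6.185e+06 + 50·533000 = 3.284e+07 m³/yr.
C = 85200/3.284e+07 = 0.002595 kg/m³ = 2.595 mg/L.

2.59 mg/L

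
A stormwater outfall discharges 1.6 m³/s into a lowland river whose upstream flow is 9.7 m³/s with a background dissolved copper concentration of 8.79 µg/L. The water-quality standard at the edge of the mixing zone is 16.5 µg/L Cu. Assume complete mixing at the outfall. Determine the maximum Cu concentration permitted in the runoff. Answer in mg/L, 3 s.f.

8.79 µg/L = 0.00879 mg/L.
16.5 µg/L = 0.0165 mg/L.
Mass balance: 0.0165·11.3 = 1.6·Cₑ + 9.7·0.00879.
Cₑ = (0.1865 − 0.08526) / 1.6 = 0.06324 mg/L.

0.0632 mg/L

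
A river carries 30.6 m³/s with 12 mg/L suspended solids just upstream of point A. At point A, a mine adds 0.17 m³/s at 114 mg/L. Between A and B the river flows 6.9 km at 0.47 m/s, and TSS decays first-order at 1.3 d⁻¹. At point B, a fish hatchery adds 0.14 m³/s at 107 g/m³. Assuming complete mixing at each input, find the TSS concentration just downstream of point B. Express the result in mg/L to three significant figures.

10.5 mg/L

After input A: C = (30.6·12 + 0.17·114) / 30.77 = 12.56 mg/L.
Over the 6.9 km reach to input B (t = 1.468e+04 s = 0.1699 d), decay gives C = 12.56·exp(−1.3·0.1699) = 10.07 mg/L.
After input B: C = (30.77·10.07 + 0.14·107) / 30.91 = 10.51 mg/L.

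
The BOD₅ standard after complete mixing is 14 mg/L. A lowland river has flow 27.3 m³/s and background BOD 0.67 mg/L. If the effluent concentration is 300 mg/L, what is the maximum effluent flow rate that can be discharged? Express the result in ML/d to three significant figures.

Mass balance at complete mixing: C_std·(Q_w + Q_r) = Q_w·C_e + Q_r·C_b.
Rearranging, Q_w = Q_r·(C_std − C_b)/(C_e − C_std) = 27.3·(14 − 0.67) / (300 − 14) = 1.272 m³/s.
= 109.9 ML/d.

110 ML/d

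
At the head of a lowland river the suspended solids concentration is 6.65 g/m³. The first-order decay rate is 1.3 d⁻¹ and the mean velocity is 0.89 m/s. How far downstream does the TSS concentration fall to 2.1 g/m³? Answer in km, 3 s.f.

From C = C₀·e^(−kt), t = ln(C₀/C)/k = ln(6.65/2.1)/1.3 = 1.153/1.3 = 0.8867 d.
Distance = v·t = 0.89 m/s × 7.661e+04 s = 6.818e+04 m = 68.18 km.

68.2 km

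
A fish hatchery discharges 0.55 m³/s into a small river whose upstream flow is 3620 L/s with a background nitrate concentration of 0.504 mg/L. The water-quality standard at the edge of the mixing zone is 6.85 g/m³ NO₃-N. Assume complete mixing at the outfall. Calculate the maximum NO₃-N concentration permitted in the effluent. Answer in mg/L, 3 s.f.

3620 L/s = 3.62 m³/s.
Mass balance: 6.85·4.17 = 0.55·Cₑ + 3.62·0.504.
Cₑ = (28.56 − 1.824) / 0.55 = 48.62 mg/L.

48.6 mg/L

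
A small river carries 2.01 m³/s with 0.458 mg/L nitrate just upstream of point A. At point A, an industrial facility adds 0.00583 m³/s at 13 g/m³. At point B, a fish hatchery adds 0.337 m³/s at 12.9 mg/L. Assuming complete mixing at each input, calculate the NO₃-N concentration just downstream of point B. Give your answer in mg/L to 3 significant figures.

After input A: C = (2.01·0.458 + 0.00583·13) / 2.016 = 0.4943 mg/L.
After input B: C = (2.016·0.4943 + 0.337·12.9) / 2.353 = 2.271 mg/L.

2.27 mg/L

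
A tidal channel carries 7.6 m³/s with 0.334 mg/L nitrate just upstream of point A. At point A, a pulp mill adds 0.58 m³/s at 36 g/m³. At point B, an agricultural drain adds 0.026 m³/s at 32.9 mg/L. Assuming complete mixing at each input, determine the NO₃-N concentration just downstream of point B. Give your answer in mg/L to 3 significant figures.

After input A: C = (7.6·0.334 + 0.58·36) / 8.18 = 2.863 mg/L.
After input B: C = (8.18·2.863 + 0.026·32.9) / 8.206 = 2.958 mg/L.

2.96 mg/L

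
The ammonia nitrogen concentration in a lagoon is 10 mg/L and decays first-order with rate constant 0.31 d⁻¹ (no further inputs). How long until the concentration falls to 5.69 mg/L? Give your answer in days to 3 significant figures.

1.82 d

t = ln(C₀/C)/k = ln(10/5.69)/0.31 = 0.5639/0.31 = 1.819 d.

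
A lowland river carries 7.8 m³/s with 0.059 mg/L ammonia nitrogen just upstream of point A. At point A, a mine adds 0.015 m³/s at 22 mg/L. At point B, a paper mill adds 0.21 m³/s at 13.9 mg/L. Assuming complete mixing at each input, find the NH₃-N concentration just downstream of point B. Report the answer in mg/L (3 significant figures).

0.462 mg/L

After input A: C = (7.8·0.059 + 0.015·22) / 7.815 = 0.1011 mg/L.
After input B: C = (7.815·0.1011 + 0.21·13.9) / 8.025 = 0.4622 mg/L.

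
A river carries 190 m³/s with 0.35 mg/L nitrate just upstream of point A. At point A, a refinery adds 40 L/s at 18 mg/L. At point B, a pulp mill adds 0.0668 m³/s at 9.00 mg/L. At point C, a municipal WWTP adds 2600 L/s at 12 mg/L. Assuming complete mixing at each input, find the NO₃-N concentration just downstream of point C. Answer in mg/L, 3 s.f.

40 L/s = 0.04 m³/s.
After input A: C = (190·0.35 + 0.04·18) / 190 = 0.3537 mg/L.
After input B: C = (190·0.3537 + 0.0668·9) / 190.1 = 0.3568 mg/L.
2600 L/s = 2.6 m³/s.
After input C: C = (190.1·0.3568 + 2.6·12) / 192.7 = 0.5138 mg/L.

0.514 mg/L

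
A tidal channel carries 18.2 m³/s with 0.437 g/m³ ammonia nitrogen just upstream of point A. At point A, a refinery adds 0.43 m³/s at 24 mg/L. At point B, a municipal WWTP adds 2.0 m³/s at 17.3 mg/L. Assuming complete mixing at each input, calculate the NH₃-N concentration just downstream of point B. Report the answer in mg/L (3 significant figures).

After input A: C = (18.2·0.437 + 0.43·24) / 18.63 = 0.9809 mg/L.
After input B: C = (18.63·0.9809 + 2·17.3) / 20.63 = 2.563 mg/L.

2.56 mg/L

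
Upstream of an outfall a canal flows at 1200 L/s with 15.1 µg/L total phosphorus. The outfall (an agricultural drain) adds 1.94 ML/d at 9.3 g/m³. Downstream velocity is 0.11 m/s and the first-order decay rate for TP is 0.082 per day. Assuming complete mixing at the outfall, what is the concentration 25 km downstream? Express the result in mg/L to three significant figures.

0.150 mg/L

1.94 ML/d = 0.02245 m³/s.
1200 L/s = 1.2 m³/s.
15.1 µg/L = 0.0151 mg/L.
After complete mixing, C₀ = (0.02245·9.3 + 1.2·0.0151) / 1.222 = 0.1856 mg/L.
Travel time t = 2.5e+04 m / 0.11 m/s = 2.273e+05 s = 2.63 d.
C = 0.1856·exp(−0.082·2.63) = 0.1856·0.806 = 0.1496 mg/L.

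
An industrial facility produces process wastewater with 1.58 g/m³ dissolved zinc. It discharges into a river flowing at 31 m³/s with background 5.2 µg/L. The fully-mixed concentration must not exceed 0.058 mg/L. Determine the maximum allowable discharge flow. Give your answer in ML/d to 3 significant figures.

92.9 ML/d

5.2 µg/L = 0.0052 mg/L.
Mass balance at complete mixing: C_std·(Q_w + Q_r) = Q_w·C_e + Q_r·C_b.
Rearranging, Q_w = Q_r·(C_std − C_b)/(C_e − C_std) = 31·(0.058 − 0.0052) / (1.58 − 0.058) = 1.075 m³/s.
= 92.92 ML/d.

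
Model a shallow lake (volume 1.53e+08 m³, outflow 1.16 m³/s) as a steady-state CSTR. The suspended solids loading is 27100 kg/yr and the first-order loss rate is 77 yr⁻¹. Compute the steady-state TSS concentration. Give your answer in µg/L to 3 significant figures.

Outflow Q = 1.16 m³/s × 3.156e+07 s/yr = 3.661e+07 m³/yr.
Steady-state CSTR mass balance: W = Q·C + k·V·C, so C = W/(Q + kV).
Q + kV = 3.661e+07 + 77·1.53e+08 = 1.182e+10 m³/yr.
C = 27100/1.182e+10 = 2.293e-06 kg/m³ = 0.002293 mg/L = 2.293 µg/L.

2.29 µg/L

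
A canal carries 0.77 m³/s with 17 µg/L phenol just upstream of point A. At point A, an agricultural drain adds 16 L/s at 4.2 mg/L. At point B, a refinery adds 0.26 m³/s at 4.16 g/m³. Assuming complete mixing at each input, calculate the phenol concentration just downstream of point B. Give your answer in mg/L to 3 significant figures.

17 µg/L = 0.017 mg/L.
16 L/s = 0.016 m³/s.
After input A: C = (0.77·0.017 + 0.016·4.2) / 0.786 = 0.1022 mg/L.
After input B: C = (0.786·0.1022 + 0.26·4.16) / 1.046 = 1.111 mg/L.

1.11 mg/L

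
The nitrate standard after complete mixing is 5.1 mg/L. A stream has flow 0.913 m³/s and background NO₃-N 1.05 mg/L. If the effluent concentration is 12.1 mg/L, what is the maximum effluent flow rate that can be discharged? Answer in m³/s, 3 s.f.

Mass balance at complete mixing: C_std·(Q_w + Q_r) = Q_w·C_e + Q_r·C_b.
Rearranging, Q_w = Q_r·(C_std − C_b)/(C_e − C_std) = 0.913·(5.1 − 1.05) / (12.1 − 5.1) = 0.5282 m³/s.

0.528 m³/s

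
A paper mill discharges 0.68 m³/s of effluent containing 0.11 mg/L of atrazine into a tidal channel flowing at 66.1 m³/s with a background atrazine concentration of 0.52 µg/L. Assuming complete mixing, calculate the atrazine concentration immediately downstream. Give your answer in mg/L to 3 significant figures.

0.52 µg/L = 0.00052 mg/L.
Conservation of mass across the mixing zone: C = (0.68·0.11 + 66.1·0.00052) / (0.68 + 66.1) = 0.1092/66.78 = 0.001635 mg/L.

0.00163 mg/L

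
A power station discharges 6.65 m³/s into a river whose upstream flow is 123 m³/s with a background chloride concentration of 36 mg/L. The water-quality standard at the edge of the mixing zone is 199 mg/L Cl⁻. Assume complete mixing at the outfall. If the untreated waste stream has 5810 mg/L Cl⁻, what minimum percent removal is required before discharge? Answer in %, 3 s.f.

Mass balance: 199·129.7 = 6.65·Cₑ + 123·36.
Cₑ = (2.58e+04 − 4428) / 6.65 = 3214 mg/L.
Required removal = 1 − 3214/5810 = 44.68 %.

44.7 %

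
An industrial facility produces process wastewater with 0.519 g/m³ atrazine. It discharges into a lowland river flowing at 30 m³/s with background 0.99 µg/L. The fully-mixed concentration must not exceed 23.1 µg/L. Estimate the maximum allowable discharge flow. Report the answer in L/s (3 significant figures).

0.99 µg/L = 0.00099 mg/L.
23.1 µg/L = 0.0231 mg/L.
Mass balance at complete mixing: C_std·(Q_w + Q_r) = Q_w·C_e + Q_r·C_b.
Rearranging, Q_w = Q_r·(C_std − C_b)/(C_e − C_std) = 30·(0.0231 − 0.00099) / (0.519 − 0.0231) = 1.338 m³/s.
= 1338 L/s.

1340 L/s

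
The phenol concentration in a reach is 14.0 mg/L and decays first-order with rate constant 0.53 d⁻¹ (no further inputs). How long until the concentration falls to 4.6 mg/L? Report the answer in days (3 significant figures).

t = ln(C₀/C)/k = ln(14.0/4.6)/0.53 = 1.113/0.53 = 2.1 d.

2.10 d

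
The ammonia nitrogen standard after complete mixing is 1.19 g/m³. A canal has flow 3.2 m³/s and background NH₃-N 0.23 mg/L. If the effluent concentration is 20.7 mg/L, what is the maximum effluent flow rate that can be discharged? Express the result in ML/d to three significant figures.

Mass balance at complete mixing: C_std·(Q_w + Q_r) = Q_w·C_e + Q_r·C_b.
Rearranging, Q_w = Q_r·(C_std − C_b)/(C_e − C_std) = 3.2·(1.19 − 0.23) / (20.7 − 1.19) = 0.1575 m³/s.
= 13.6 ML/d.

13.6 ML/d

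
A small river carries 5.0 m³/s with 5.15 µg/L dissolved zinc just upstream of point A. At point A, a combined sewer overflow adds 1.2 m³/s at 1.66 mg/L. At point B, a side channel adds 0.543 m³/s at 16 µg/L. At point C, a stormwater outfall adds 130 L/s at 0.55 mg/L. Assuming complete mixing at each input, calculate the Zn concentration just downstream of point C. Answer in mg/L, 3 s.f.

5.15 µg/L = 0.00515 mg/L.
After input A: C = (5·0.00515 + 1.2·1.66) / 6.2 = 0.3254 mg/L.
16 µg/L = 0.016 mg/L.
After input B: C = (6.2·0.3254 + 0.543·0.016) / 6.743 = 0.3005 mg/L.
130 L/s = 0.13 m³/s.
After input C: C = (6.743·0.3005 + 0.13·0.55) / 6.873 = 0.3052 mg/L.

0.305 mg/L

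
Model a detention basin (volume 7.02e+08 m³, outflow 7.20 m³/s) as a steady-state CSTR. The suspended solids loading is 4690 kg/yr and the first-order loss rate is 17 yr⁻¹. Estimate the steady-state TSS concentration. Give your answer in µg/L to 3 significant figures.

0.386 µg/L

Outflow Q = 7.20 m³/s × 3.156e+07 s/yr = 2.272e+08 m³/yr.
Steady-state CSTR mass balance: W = Q·C + k·V·C, so C = W/(Q + kV).
Q + kV = 2.272e+08 + 17·7.02e+08 = 1.216e+10 m³/yr.
C = 4690/1.216e+10 = 3.857e-07 kg/m³ = 0.0003857 mg/L = 0.3857 µg/L.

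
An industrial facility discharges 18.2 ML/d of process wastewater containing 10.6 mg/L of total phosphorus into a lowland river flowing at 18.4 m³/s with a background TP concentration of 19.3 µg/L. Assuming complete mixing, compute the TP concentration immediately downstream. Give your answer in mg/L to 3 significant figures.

0.139 mg/L

18.2 ML/d = 0.2106 m³/s.
19.3 µg/L = 0.0193 mg/L.
By mass balance at complete mixing, C = (0.2106·10.6 + 18.4·0.0193) / (0.2106 + 18.4) = 2.588/18.61 = 0.1391 mg/L.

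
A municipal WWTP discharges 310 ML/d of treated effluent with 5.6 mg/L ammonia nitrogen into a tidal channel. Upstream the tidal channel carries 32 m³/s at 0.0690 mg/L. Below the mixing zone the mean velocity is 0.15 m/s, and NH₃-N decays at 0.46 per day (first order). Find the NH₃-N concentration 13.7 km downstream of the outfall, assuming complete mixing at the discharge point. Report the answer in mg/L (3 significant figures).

0.385 mg/L

310 ML/d = 3.588 m³/s.
After complete mixing, C₀ = (3.588·5.6 + 32·0.069) / 35.59 = 0.6266 mg/L.
Travel time t = 1.37e+04 m / 0.15 m/s = 9.133e+04 s = 1.057 d.
C = 0.6266·exp(−0.46·1.057) = 0.6266·0.6149 = 0.3853 mg/L.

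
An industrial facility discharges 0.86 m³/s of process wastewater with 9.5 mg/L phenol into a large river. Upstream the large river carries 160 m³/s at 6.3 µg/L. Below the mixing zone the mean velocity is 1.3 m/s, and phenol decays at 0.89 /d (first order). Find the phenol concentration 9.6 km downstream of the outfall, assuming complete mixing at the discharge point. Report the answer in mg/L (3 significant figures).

0.0529 mg/L

6.3 µg/L = 0.0063 mg/L.
After complete mixing, C₀ = (0.86·9.5 + 160·0.0063) / 160.9 = 0.05706 mg/L.
Travel time t = 9600 m / 1.3 m/s = 7385 s = 0.08547 d.
C = 0.05706·exp(−0.89·0.08547) = 0.05706·0.9268 = 0.05288 mg/L.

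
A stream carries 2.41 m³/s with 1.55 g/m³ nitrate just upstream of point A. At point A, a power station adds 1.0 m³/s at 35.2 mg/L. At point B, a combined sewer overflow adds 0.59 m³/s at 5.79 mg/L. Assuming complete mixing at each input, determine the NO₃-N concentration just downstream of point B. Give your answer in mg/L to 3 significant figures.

After input A: C = (2.41·1.55 + 1·35.2) / 3.41 = 11.42 mg/L.
After input B: C = (3.41·11.42 + 0.59·5.79) / 4 = 10.59 mg/L.

10.6 mg/L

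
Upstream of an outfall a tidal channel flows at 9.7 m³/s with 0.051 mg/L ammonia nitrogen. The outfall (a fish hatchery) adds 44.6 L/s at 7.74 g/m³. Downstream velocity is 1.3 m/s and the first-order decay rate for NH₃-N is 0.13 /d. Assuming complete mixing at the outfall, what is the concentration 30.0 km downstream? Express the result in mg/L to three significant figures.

44.6 L/s = 0.0446 m³/s.
After complete mixing, C₀ = (0.0446·7.74 + 9.7·0.051) / 9.745 = 0.08619 mg/L.
Travel time t = 3e+04 m / 1.3 m/s = 2.308e+04 s = 0.2671 d.
C = 0.08619·exp(−0.13·0.2671) = 0.08619·0.9659 = 0.08325 mg/L.

0.0833 mg/L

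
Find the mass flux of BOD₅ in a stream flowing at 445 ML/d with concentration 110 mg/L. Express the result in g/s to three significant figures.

567 g/s

445 ML/d = 5.15 m³/s.
Mass flux = Q·C = 5.15 m³/s × 110 g/m³ = 566.6 g/s.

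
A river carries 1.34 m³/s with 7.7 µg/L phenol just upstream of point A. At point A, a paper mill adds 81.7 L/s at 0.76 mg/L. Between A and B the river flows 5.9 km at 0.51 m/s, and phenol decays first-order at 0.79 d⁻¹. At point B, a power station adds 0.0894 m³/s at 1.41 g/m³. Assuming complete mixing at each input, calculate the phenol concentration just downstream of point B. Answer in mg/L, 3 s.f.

0.127 mg/L

7.7 µg/L = 0.0077 mg/L.
81.7 L/s = 0.0817 m³/s.
After input A: C = (1.34·0.0077 + 0.0817·0.76) / 1.422 = 0.05093 mg/L.
Over the 5.9 km reach to input B (t = 1.157e+04 s = 0.1339 d), decay gives C = 0.05093·exp(−0.79·0.1339) = 0.04582 mg/L.
After input B: C = (1.422·0.04582 + 0.0894·1.41) / 1.511 = 0.1265 mg/L.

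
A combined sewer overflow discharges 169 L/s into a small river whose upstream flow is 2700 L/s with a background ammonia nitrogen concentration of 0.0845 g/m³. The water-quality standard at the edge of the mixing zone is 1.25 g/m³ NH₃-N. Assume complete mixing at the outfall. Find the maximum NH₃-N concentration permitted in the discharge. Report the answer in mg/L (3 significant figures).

19.9 mg/L

169 L/s = 0.169 m³/s.
2700 L/s = 2.7 m³/s.
Mass balance: 1.25·2.869 = 0.169·Cₑ + 2.7·0.0845.
Cₑ = (3.586 − 0.2282) / 0.169 = 19.87 mg/L.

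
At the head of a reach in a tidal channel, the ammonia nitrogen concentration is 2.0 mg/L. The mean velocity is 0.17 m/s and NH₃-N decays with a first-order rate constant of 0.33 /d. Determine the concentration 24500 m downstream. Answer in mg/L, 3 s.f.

Travel time t = 24500 m / 0.17 m/s = 2.45e+04/0.17 = 1.441e+05 s = 1.668 d.
First-order decay: C = 2.0·exp(−0.33·1.668) = 2.0·0.5767 = 1.153 mg/L.

1.15 mg/L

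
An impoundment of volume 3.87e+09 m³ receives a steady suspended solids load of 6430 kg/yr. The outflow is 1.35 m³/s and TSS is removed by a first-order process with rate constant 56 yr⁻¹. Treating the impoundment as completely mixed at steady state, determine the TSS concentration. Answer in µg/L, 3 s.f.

Outflow Q = 1.35 m³/s × 3.156e+07 s/yr = 4.26e+07 m³/yr.
Steady-state CSTR mass balance: W = Q·C + k·V·C, so C = W/(Q + kV).
Q + kV = 4.26e+07 + 56·3.87e+09 = 2.168e+11 m³/yr.
C = 6430/2.168e+11 = 2.966e-08 kg/m³ = 2.966e-05 mg/L = 0.02966 µg/L.

0.0297 µg/L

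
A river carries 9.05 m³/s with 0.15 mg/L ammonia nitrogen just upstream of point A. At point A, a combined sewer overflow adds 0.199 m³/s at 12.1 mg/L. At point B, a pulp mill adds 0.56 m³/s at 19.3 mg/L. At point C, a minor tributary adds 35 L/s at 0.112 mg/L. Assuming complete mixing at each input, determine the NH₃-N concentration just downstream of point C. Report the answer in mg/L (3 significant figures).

After input A: C = (9.05·0.15 + 0.199·12.1) / 9.249 = 0.4071 mg/L.
After input B: C = (9.249·0.4071 + 0.56·19.3) / 9.809 = 1.486 mg/L.
35 L/s = 0.035 m³/s.
After input C: C = (9.809·1.486 + 0.035·0.112) / 9.844 = 1.481 mg/L.

1.48 mg/L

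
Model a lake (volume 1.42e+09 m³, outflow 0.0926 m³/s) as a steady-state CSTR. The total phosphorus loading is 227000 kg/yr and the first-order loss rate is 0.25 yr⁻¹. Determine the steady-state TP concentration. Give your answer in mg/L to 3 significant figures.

Outflow Q = 0.0926 m³/s × 3.156e+07 s/yr = 2.922e+06 m³/yr.
Steady-state CSTR mass balance: W = Q·C + k·V·C, so C = W/(Q + kV).
Q + kV = 2.922e+06 + 0.25·1.42e+09 = 3.579e+08 m³/yr.
C = 227000/3.579e+08 = 0.0006342 kg/m³ = 0.6342 mg/L.

0.634 mg/L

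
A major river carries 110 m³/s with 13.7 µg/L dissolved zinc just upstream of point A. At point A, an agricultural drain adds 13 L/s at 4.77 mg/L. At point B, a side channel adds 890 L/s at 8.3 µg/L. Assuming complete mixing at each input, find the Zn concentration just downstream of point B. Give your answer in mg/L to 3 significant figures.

13.7 µg/L = 0.0137 mg/L.
13 L/s = 0.013 m³/s.
After input A: C = (110·0.0137 + 0.013·4.77) / 110 = 0.01426 mg/L.
890 L/s = 0.89 m³/s.
8.3 µg/L = 0.0083 mg/L.
After input B: C = (110·0.01426 + 0.89·0.0083) / 110.9 = 0.01421 mg/L.

0.0142 mg/L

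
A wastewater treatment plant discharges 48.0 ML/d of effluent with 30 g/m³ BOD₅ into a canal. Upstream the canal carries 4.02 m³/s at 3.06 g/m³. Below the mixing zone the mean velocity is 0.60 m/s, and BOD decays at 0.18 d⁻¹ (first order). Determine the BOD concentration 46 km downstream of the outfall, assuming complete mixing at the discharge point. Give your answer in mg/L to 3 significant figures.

48.0 ML/d = 0.5556 m³/s.
After complete mixing, C₀ = (0.5556·30 + 4.02·3.06) / 4.576 = 6.331 mg/L.
Travel time t = 4.6e+04 m / 0.60 m/s = 7.667e+04 s = 0.8873 d.
C = 6.331·exp(−0.18·0.8873) = 6.331·0.8524 = 5.396 mg/L.

5.40 mg/L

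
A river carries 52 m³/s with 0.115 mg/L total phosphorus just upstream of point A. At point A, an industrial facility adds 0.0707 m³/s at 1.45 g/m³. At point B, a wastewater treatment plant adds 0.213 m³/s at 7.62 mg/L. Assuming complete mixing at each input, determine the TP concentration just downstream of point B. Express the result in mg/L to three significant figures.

0.147 mg/L

After input A: C = (52·0.115 + 0.0707·1.45) / 52.07 = 0.1168 mg/L.
After input B: C = (52.07·0.1168 + 0.213·7.62) / 52.28 = 0.1474 mg/L.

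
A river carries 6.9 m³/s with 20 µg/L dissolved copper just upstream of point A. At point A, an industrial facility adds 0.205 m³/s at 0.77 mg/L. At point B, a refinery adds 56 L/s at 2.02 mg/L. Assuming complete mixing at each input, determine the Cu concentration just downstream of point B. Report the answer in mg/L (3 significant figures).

20 µg/L = 0.02 mg/L.
After input A: C = (6.9·0.02 + 0.205·0.77) / 7.105 = 0.04164 mg/L.
56 L/s = 0.056 m³/s.
After input B: C = (7.105·0.04164 + 0.056·2.02) / 7.161 = 0.05711 mg/L.

0.0571 mg/L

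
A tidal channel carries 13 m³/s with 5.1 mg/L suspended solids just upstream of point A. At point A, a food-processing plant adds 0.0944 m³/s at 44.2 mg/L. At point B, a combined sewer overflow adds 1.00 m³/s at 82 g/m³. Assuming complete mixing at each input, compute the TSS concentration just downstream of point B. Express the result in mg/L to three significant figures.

10.8 mg/L

After input A: C = (13·5.1 + 0.0944·44.2) / 13.09 = 5.382 mg/L.
After input B: C = (13.09·5.382 + 1·82) / 14.09 = 10.82 mg/L.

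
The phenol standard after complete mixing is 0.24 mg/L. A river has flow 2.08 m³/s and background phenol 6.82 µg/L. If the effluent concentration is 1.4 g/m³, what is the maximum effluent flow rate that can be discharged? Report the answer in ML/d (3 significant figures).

36.1 ML/d

6.82 µg/L = 0.00682 mg/L.
Mass balance at complete mixing: C_std·(Q_w + Q_r) = Q_w·C_e + Q_r·C_b.
Rearranging, Q_w = Q_r·(C_std − C_b)/(C_e − C_std) = 2.08·(0.24 − 0.00682) / (1.4 − 0.24) = 0.4181 m³/s.
= 36.13 ML/d.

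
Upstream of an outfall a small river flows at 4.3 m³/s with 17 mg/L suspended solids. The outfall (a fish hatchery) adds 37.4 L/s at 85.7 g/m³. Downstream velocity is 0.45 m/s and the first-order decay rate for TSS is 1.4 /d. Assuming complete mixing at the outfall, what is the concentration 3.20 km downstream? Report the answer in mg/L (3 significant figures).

15.7 mg/L

37.4 L/s = 0.0374 m³/s.
After complete mixing, C₀ = (0.0374·85.7 + 4.3·17) / 4.337 = 17.59 mg/L.
Travel time t = 3200 m / 0.45 m/s = 7111 s = 0.0823 d.
C = 17.59·exp(−1.4·0.0823) = 17.59·0.8912 = 15.68 mg/L.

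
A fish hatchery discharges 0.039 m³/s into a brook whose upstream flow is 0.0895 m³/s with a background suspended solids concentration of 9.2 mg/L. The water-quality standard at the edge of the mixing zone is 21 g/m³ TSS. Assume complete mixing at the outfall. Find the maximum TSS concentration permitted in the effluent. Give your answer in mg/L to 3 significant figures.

48.1 mg/L

Mass balance: 21·0.1285 = 0.039·Cₑ + 0.0895·9.2.
Cₑ = (2.699 − 0.8234) / 0.039 = 48.08 mg/L.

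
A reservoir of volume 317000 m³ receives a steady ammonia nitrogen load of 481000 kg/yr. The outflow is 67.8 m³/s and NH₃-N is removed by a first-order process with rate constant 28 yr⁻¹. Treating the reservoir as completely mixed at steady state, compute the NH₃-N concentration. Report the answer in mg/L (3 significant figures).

0.224 mg/L

Outflow Q = 67.8 m³/s × 3.156e+07 s/yr = 2.14e+09 m³/yr.
Steady-state CSTR mass balance: W = Q·C + k·V·C, so C = W/(Q + kV).
Q + kV = 2.14e+09 + 28·317000 = 2.148e+09 m³/yr.
C = 481000/2.148e+09 = 0.0002239 kg/m³ = 0.2239 mg/L.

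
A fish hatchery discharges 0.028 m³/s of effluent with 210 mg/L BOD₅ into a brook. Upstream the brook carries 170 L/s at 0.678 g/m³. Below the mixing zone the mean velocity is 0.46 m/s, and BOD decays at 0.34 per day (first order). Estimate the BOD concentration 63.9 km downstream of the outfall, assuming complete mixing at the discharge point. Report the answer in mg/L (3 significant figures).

17.5 mg/L

170 L/s = 0.17 m³/s.
After complete mixing, C₀ = (0.028·210 + 0.17·0.678) / 0.198 = 30.28 mg/L.
Travel time t = 6.39e+04 m / 0.46 m/s = 1.389e+05 s = 1.608 d.
C = 30.28·exp(−0.34·1.608) = 30.28·0.5789 = 17.53 mg/L.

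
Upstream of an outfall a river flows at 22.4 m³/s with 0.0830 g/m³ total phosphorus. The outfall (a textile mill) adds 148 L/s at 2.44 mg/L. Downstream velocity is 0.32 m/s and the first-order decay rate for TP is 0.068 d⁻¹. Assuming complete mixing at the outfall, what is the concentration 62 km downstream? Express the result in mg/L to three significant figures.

148 L/s = 0.148 m³/s.
After complete mixing, C₀ = (0.148·2.44 + 22.4·0.083) / 22.55 = 0.09847 mg/L.
Travel time t = 6.2e+04 m / 0.32 m/s = 1.938e+05 s = 2.242 d.
C = 0.09847·exp(−0.068·2.242) = 0.09847·0.8586 = 0.08454 mg/L.

0.0845 mg/L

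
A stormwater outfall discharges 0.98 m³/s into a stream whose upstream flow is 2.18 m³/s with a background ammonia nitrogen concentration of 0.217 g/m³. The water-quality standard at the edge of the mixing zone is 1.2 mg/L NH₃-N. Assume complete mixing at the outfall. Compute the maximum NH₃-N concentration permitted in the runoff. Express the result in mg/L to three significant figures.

Mass balance: 1.2·3.16 = 0.98·Cₑ + 2.18·0.217.
Cₑ = (3.792 − 0.4731) / 0.98 = 3.387 mg/L.

3.39 mg/L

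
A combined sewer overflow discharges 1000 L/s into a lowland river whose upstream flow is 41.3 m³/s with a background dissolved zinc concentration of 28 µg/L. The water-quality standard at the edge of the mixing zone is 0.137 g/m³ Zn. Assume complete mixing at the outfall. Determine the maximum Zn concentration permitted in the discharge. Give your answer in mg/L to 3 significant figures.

1000 L/s = 1 m³/s.
28 µg/L = 0.028 mg/L.
Mass balance: 0.137·42.3 = 1·Cₑ + 41.3·0.028.
Cₑ = (5.795 − 1.156) / 1 = 4.639 mg/L.

4.64 mg/L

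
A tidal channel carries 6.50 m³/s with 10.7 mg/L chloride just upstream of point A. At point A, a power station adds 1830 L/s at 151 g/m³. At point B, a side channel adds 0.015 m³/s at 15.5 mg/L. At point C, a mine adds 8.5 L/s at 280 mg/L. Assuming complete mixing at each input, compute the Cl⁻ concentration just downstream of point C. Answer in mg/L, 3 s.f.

1830 L/s = 1.83 m³/s.
After input A: C = (6.5·10.7 + 1.83·151) / 8.33 = 41.52 mg/L.
After input B: C = (8.33·41.52 + 0.015·15.5) / 8.345 = 41.48 mg/L.
8.5 L/s = 0.0085 m³/s.
After input C: C = (8.345·41.48 + 0.0085·280) / 8.354 = 41.72 mg/L.

41.7 mg/L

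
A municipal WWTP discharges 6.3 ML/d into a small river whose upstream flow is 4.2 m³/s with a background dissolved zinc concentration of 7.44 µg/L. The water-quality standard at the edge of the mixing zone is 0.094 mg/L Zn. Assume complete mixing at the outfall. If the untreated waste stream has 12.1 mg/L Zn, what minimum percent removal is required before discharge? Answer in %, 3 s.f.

58.0 %

6.3 ML/d = 0.07292 m³/s.
7.44 µg/L = 0.00744 mg/L.
Mass balance: 0.094·4.273 = 0.07292·Cₑ + 4.2·0.00744.
Cₑ = (0.4017 − 0.03125) / 0.07292 = 5.08 mg/L.
Required removal = 1 − 5.08/12.1 = 58.02 %.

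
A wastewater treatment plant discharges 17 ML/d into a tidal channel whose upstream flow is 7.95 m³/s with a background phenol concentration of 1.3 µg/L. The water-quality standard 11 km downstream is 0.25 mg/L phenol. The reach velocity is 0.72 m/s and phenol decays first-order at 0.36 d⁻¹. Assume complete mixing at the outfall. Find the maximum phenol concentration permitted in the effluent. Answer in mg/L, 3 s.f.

11.0 mg/L

17 ML/d = 0.1968 m³/s.
1.3 µg/L = 0.0013 mg/L.
Travel time to the compliance point: t = 1.1e+04/0.72 = 1.528e+04 s = 0.1768 d; decay factor exp(−0.36·0.1768) = 0.9383.
So the concentration just after mixing may be at most 0.25/0.9383 = 0.2664 mg/L.
Mass balance: 0.2664·8.147 = 0.1968·Cₑ + 7.95·0.0013.
Cₑ = (2.171 − 0.01034) / 0.1968 = 10.98 mg/L.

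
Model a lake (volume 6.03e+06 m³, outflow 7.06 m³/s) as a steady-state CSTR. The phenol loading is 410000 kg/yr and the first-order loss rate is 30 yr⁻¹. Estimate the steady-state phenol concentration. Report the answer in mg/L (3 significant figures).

Outflow Q = 7.06 m³/s × 3.156e+07 s/yr = 2.228e+08 m³/yr.
Steady-state CSTR mass balance: W = Q·C + k·V·C, so C = W/(Q + kV).
Q + kV = 2.228e+08 + 30·6.03e+06 = 4.037e+08 m³/yr.
C = 410000/4.037e+08 = 0.001016 kg/m³ = 1.016 mg/L.

1.02 mg/L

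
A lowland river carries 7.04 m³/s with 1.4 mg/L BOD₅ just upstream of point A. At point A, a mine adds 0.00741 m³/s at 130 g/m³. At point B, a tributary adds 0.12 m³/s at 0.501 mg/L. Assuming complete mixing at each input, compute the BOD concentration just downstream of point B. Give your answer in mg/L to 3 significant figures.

1.52 mg/L

After input A: C = (7.04·1.4 + 0.00741·130) / 7.047 = 1.535 mg/L.
After input B: C = (7.047·1.535 + 0.12·0.501) / 7.167 = 1.518 mg/L.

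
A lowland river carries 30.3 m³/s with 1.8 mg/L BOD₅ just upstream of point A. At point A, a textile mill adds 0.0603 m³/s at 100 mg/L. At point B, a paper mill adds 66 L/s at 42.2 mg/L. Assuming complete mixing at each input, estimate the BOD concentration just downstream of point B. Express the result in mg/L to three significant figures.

After input A: C = (30.3·1.8 + 0.0603·100) / 30.36 = 1.995 mg/L.
66 L/s = 0.066 m³/s.
After input B: C = (30.36·1.995 + 0.066·42.2) / 30.43 = 2.082 mg/L.

2.08 mg/L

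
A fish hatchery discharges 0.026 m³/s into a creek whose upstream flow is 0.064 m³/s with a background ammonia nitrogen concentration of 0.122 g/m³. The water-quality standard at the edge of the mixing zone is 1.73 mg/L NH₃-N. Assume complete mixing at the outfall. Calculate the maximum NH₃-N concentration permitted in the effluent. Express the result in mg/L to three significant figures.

Mass balance: 1.73·0.09 = 0.026·Cₑ + 0.064·0.122.
Cₑ = (0.1557 − 0.007808) / 0.026 = 5.688 mg/L.

5.69 mg/L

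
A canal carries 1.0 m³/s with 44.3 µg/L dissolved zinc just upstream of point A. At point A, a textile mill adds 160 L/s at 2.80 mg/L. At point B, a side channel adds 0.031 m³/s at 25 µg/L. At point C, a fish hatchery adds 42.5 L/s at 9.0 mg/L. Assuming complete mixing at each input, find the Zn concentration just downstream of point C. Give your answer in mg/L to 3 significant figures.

44.3 µg/L = 0.0443 mg/L.
160 L/s = 0.16 m³/s.
After input A: C = (1·0.0443 + 0.16·2.8) / 1.16 = 0.4244 mg/L.
25 µg/L = 0.025 mg/L.
After input B: C = (1.16·0.4244 + 0.031·0.025) / 1.191 = 0.414 mg/L.
42.5 L/s = 0.0425 m³/s.
After input C: C = (1.191·0.414 + 0.0425·9) / 1.233 = 0.7098 mg/L.

0.710 mg/L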